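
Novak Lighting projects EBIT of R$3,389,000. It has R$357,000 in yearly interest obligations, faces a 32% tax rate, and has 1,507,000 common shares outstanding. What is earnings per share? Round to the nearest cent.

Interest = R$357,000.00, so EBT = R$3,389,000 − R$357,000.00 = R$3,032,000.00.
Net income = R$3,032,000.00 × (1 − 0.32) = R$2,061,760.00.
Per share: R$2,061,760.00 / 1,507,000 shares = R$1.37.

R$1.37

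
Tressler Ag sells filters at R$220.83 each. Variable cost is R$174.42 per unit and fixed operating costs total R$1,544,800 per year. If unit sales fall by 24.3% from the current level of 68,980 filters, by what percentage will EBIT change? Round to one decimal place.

Total contribution margin = 68,980 × R$46.41 = R$3,201,361.80.
Operating income = contribution − fixed costs = R$3,201,361.80 − R$1,544,800 = R$1,656,561.80.
So DOL = total CM / EBIT = R$3,201,361.80 / R$1,656,561.80 = 1.9325.
So EBIT moves 1.9325 × (-24.3%) = -47.0%.

-47.0%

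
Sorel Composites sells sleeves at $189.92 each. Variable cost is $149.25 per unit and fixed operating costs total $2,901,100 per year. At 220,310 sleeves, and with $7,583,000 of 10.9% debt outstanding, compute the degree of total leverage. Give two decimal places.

1.71

At 220,310 units, contribution = 220,310 × $40.67 = $8,960,007.70.
Operating income = contribution − fixed costs = $8,960,007.70 − $2,901,100 = $6,058,907.70. Interest = $826,547.00, so EBIT − I = $5,232,360.70.
Degree of total leverage = total CM / (EBIT − interest) = $8,960,007.70 / $5,232,360.70 = 1.7124.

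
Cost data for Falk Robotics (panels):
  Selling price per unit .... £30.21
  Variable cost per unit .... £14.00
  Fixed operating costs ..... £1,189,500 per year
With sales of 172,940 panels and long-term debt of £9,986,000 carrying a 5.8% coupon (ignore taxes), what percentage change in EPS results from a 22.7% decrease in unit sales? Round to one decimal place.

-61.5%

At 172,940 units, contribution = 172,940 × £16.21 = £2,803,357.40.
EBIT = £2,803,357.40 − £1,189,500 = £1,613,857.40.
Interest = £579,188.00, so EBIT − I = £1,034,669.40.
Degree of combined leverage = contribution ÷ (EBIT − I) = £2,803,357.40 ÷ £1,034,669.40 = 2.7094.
EPS therefore changes by 2.7094 × (-22.7%) = -61.5%.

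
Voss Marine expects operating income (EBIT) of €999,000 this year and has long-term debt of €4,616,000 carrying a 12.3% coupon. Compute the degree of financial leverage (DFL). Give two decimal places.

2.32

Annual interest charges come to €567,768.00.
DFL = EBIT ÷ (EBIT − I) = €999,000 ÷ (€999,000 − €567,768.00) = €999,000 ÷ €431,232.00 = 2.3166.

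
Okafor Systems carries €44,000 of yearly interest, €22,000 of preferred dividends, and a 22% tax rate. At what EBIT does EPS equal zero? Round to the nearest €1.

Preferred dividends are paid after tax, so their pre-tax equivalent is €22,000 ÷ (1 − 0.22) = €28,205.13.
Financial break-even EBIT = interest + D_p ÷ (1 − t) = €44,000 + €28,205.13 = €72,205.13.

€72,205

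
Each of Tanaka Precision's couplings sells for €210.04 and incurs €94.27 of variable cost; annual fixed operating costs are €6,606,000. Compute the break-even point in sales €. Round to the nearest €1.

€11,985,180

Contribution margin per unit = €210.04 − €94.27 = €115.77, a CM ratio of €115.77 ÷ €210.04 = 0.5512.
Break-even sales = FC ÷ CM ratio = €6,606,000 × €210.04 / €115.77 = €11,985,180.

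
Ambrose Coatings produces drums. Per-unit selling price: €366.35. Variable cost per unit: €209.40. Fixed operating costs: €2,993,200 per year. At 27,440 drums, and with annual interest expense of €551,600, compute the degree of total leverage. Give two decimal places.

5.65

At 27,440 units, contribution = 27,440 × €156.95 = €4,306,708.00.
Subtracting fixed costs: EBIT = €4,306,708.00 − €2,993,200 = €1,313,508.00. Interest = €551,600.00.
DOL = €4,306,708.00 ÷ €1,313,508.00 = 3.2788; DFL = €1,313,508.00 ÷ €761,908.00 = 1.7240.
DCL = DOL × DFL = 3.2788 × 1.7240 = 5.6527.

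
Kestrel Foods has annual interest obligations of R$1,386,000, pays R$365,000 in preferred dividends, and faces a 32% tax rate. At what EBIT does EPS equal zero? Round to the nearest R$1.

R$1,922,765

Grossing the preferred dividend up to pre-tax terms: R$365,000 / (1 − 0.32) = R$536,764.71.
EPS = 0 when EBIT covers interest plus the pre-tax preferred burden: R$1,386,000 + R$536,764.71 = R$1,922,764.71.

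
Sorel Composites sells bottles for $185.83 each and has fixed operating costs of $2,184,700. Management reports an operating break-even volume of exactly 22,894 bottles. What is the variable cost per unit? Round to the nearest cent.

Contribution per unit must be FC / Q = $2,184,700 / 22,894 = $95.4267.
Hence VC = price − CM = $185.83 − $95.4267 = $90.40.

$90.40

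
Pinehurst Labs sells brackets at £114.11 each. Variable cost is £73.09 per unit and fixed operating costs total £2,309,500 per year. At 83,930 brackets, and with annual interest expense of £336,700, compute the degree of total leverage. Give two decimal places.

4.32

Contribution at this volume is 83,930 × £41.02 = £3,442,808.60.
Subtracting fixed costs: EBIT = £3,442,808.60 − £2,309,500 = £1,133,308.60. Interest = £336,700.00, so EBIT − I = £796,608.60.
Degree of total leverage = total CM / (EBIT − interest) = £3,442,808.60 / £796,608.60 = 4.3218.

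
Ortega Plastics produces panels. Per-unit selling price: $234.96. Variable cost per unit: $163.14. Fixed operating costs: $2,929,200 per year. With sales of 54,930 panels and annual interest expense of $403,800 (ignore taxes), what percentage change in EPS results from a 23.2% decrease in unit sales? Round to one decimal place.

-149.5%

Total contribution margin = 54,930 × $71.82 = $3,945,072.60.
Operating income = contribution − fixed costs = $3,945,072.60 − $2,929,200 = $1,015,872.60.
After interest of $403,800.00, pre-tax earnings = $612,072.60.
DCL = total CM / (EBIT − I) = $3,945,072.60 / $612,072.60 = 6.4454.
%ΔEPS = DCL × %ΔSales = 6.4454 × -23.2% = -149.5%.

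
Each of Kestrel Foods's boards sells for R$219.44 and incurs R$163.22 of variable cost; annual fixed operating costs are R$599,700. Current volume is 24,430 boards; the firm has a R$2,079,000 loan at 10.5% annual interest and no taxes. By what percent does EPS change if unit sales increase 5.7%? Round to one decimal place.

+14.1%

Contribution at this volume is 24,430 × R$56.22 = R$1,373,454.60.
Subtracting fixed costs: EBIT = R$1,373,454.60 − R$599,700 = R$773,754.60.
After interest of R$218,295.00, pre-tax earnings = R$555,459.60.
Degree of combined leverage = contribution ÷ (EBIT − I) = R$1,373,454.60 ÷ R$555,459.60 = 2.4726.
%ΔEPS = DCL × %ΔSales = 2.4726 × +5.7% = +14.1%.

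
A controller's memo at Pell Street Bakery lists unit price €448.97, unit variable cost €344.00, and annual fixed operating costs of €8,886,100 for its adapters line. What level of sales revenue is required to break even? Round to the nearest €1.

€38,006,976

CM per unit = €448.97 − €344.00 = €104.97; CM ratio = €104.97 / €448.97 = 0.2338.
Break-even sales = FC ÷ CM ratio = €8,886,100 × €448.97 / €104.97 = €38,006,976.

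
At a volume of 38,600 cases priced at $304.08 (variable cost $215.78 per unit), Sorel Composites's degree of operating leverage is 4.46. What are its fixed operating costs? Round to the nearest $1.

At 38,600 units, contribution = 38,600 × $88.30 = $3,408,380.00.
Since DOL = CM ÷ EBIT, EBIT = $3,408,380.00 ÷ 4.46 = $764,210.76.
Fixed costs = CM − EBIT = $3,408,380.00 − $764,210.76 = $2,644,169.

$2,644,169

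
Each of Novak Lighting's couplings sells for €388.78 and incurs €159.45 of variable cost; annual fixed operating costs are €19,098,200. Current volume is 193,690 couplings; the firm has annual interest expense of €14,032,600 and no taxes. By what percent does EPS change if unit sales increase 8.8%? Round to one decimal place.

+34.6%

At 193,690 units, contribution = 193,690 × €229.33 = €44,418,927.70.
Operating income = contribution − fixed costs = €44,418,927.70 − €19,098,200 = €25,320,727.70.
After interest of €14,032,600.00, pre-tax earnings = €11,288,127.70.
DCL = total CM / (EBIT − I) = €44,418,927.70 / €11,288,127.70 = 3.9350.
EPS therefore changes by 3.9350 × (+8.8%) = +34.6%.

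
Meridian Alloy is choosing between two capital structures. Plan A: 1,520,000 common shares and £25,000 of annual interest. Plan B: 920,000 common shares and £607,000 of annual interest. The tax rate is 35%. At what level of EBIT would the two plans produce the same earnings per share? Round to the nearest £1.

At indifference, (EBIT − 25,000)(1 − t)/1,520,000 = (EBIT − 607,000)(1 − t)/920,000.
Cancelling (1 − t) and cross-multiplying: 920,000·(EBIT − 25,000) = 1,520,000·(EBIT − 607,000).
Solving, EBIT = (607,000·1,520,000 − 25,000·920,000) / (1,520,000 − 920,000) = 899,640,000,000 / 600,000 = 1,499,400.00.

£1,499,400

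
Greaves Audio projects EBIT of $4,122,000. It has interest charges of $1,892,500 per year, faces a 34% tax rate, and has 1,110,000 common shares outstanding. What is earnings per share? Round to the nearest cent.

Interest = $1,892,500.00, so EBT = $4,122,000 − $1,892,500.00 = $2,229,500.00.
Net income = $2,229,500.00 × (1 − 0.34) = $1,471,470.00.
EPS = $1,471,470.00 ÷ 1,110,000 = $1.33.

$1.33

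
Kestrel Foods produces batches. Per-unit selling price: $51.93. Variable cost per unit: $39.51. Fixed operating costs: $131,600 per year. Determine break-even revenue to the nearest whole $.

Contribution margin per unit = $51.93 − $39.51 = $12.42, a CM ratio of $12.42 ÷ $51.93 = 0.2392.
Break-even sales = FC ÷ CM ratio = $131,600 × $51.93 / $12.42 = $550,241.

$550,241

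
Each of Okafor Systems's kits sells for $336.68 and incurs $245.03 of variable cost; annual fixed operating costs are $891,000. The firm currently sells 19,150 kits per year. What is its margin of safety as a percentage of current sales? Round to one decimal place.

49.2%

Unit CM = price − variable cost = $336.68 − $245.03 = $91.65. Break-even units = $891,000 ÷ $91.65 = 9,721.77; break-even revenue = 9,721.77 × $336.68 = $3,273,124.71.
Current sales = 19,150 × $336.68 = $6,447,422.00.
Margin of safety = ($6,447,422.00 − $3,273,124.71) ÷ $6,447,422.00 = 49.2%.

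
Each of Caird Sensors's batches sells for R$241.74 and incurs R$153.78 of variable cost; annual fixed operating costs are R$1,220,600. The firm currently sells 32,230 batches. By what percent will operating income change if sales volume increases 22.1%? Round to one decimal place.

+38.8%

Total contribution margin = 32,230 × R$87.96 = R$2,834,950.80.
Subtracting fixed costs: EBIT = R$2,834,950.80 − R$1,220,600 = R$1,614,350.80.
So DOL = total CM / EBIT = R$2,834,950.80 / R$1,614,350.80 = 1.7561.
%ΔEBIT = DOL × %ΔSales = 1.7561 × +22.1% = +38.8%.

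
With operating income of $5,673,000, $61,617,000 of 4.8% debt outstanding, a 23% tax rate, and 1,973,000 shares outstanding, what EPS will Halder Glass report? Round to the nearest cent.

Interest = $2,957,616.00, so EBT = $5,673,000 − $2,957,616.00 = $2,715,384.00.
Net income = $2,715,384.00 × (1 − 0.23) = $2,090,845.68.
Per share: $2,090,845.68 / 1,973,000 shares = $1.06.

$1.06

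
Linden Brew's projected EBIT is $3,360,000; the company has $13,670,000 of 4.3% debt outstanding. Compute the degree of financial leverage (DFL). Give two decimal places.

Annual interest charges come to $587,810.00.
DFL = EBIT ÷ (EBIT − I) = $3,360,000 ÷ ($3,360,000 − $587,810.00) = $3,360,000 ÷ $2,772,190.00 = 1.2120.

1.21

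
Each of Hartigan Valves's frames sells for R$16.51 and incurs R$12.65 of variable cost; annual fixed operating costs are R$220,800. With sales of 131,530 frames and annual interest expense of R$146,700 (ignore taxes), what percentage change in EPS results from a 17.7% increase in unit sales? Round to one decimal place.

Total contribution margin = 131,530 × R$3.86 = R$507,705.80.
Subtracting fixed costs: EBIT = R$507,705.80 − R$220,800 = R$286,905.80.
After interest of R$146,700.00, pre-tax earnings = R$140,205.80.
Degree of combined leverage = contribution ÷ (EBIT − I) = R$507,705.80 ÷ R$140,205.80 = 3.6211.
%ΔEPS = DCL × %ΔSales = 3.6211 × +17.7% = +64.1%.

+64.1%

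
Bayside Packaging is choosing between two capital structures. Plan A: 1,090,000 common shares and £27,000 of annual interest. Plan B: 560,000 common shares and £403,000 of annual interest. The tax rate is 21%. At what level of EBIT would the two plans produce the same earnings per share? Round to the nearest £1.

Set EPS_A = EPS_B: (EBIT − £27,000)(1 − 0.21) ÷ 1,090,000 = (EBIT − £403,000)(1 − 0.21) ÷ 560,000.
Cancelling (1 − t) and cross-multiplying: 560,000·(EBIT − 27,000) = 1,090,000·(EBIT − 403,000).
EBIT × (1,090,000 − 560,000) = 403,000 × 1,090,000 − 27,000 × 560,000 = 424,150,000,000, so EBIT = 424,150,000,000 ÷ 530,000 = 800,283.02.

£800,283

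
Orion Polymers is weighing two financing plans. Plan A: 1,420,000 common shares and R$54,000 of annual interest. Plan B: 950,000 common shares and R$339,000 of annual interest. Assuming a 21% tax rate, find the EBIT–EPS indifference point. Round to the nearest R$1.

At indifference, (EBIT − 54,000)(1 − t)/1,420,000 = (EBIT − 339,000)(1 − t)/950,000.
Cancelling (1 − t) and cross-multiplying: 950,000·(EBIT − 54,000) = 1,420,000·(EBIT − 339,000).
Solving, EBIT = (339,000·1,420,000 − 54,000·950,000) / (1,420,000 − 950,000) = 430,080,000,000 / 470,000 = 915,063.83.

R$915,064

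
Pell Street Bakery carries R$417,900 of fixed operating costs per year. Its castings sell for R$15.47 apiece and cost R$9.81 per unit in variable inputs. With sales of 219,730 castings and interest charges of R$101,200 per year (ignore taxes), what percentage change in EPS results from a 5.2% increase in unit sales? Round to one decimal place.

+8.9%

Contribution at this volume is 219,730 × R$5.66 = R$1,243,671.80.
EBIT = R$1,243,671.80 − R$417,900 = R$825,771.80.
After interest of R$101,200.00, pre-tax earnings = R$724,571.80.
Degree of combined leverage = contribution ÷ (EBIT − I) = R$1,243,671.80 ÷ R$724,571.80 = 1.7164.
EPS therefore changes by 1.7164 × (+5.2%) = +8.9%.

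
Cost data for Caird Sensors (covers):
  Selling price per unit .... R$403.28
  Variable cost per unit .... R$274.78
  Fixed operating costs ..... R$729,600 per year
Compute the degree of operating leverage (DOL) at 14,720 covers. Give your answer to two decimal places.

Contribution at this volume is 14,720 × R$128.50 = R$1,891,520.00.
Subtracting fixed costs: EBIT = R$1,891,520.00 − R$729,600 = R$1,161,920.00.
DOL = contribution ÷ EBIT = R$1,891,520.00 ÷ R$1,161,920.00 = 1.6279.

1.63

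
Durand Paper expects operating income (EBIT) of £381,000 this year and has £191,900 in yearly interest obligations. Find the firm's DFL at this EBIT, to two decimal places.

2.01

Interest = £191,900.00.
Degree of financial leverage = EBIT / (EBIT − interest) = £381,000 / £189,100.00 = 2.0148.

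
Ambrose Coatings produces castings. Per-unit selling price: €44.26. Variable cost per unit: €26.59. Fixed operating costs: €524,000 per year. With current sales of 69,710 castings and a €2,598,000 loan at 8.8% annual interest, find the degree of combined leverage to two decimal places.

2.57

At 69,710 units, contribution = 69,710 × €17.67 = €1,231,775.70.
Operating income = contribution − fixed costs = €1,231,775.70 − €524,000 = €707,775.70. Interest = €228,624.00, so EBIT − I = €479,151.70.
Degree of total leverage = total CM / (EBIT − interest) = €1,231,775.70 / €479,151.70 = 2.5707.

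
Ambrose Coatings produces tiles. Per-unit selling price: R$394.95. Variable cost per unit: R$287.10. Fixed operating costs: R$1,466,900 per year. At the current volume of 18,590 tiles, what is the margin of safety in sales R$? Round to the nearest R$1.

R$1,970,288

Contribution margin per unit = R$394.95 − R$287.10 = R$107.85. Break-even units = R$1,466,900 ÷ R$107.85 = 13,601.30; break-even revenue = 13,601.30 × R$394.95 = R$5,371,832.68.
Actual sales revenue = 18,590 × R$394.95 = R$7,342,120.50.
Margin of safety = R$7,342,120.50 − R$5,371,832.68 = R$1,970,288.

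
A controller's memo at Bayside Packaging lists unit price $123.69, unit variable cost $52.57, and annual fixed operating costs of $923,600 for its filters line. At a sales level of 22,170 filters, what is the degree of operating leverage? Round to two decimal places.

2.41

Total contribution margin = 22,170 × $71.12 = $1,576,730.40.
EBIT = $1,576,730.40 − $923,600 = $653,130.40.
So DOL = total CM / EBIT = $1,576,730.40 / $653,130.40 = 2.4141.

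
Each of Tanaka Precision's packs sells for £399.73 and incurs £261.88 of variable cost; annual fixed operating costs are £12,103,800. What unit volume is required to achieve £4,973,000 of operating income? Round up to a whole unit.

123,880 packs

Contribution margin per unit = £399.73 − £261.88 = £137.85.
Required volume = (fixed costs + target profit) ÷ CM = (£12,103,800 + £4,973,000) ÷ £137.85 = 123,879.58, so 123,880 packs.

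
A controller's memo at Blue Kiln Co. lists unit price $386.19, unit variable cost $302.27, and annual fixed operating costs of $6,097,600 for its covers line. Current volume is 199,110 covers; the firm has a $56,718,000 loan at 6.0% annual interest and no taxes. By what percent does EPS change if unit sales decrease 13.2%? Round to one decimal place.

-30.6%

Total contribution margin = 199,110 × $83.92 = $16,709,311.20.
Operating income = contribution − fixed costs = $16,709,311.20 − $6,097,600 = $10,611,711.20.
Interest = $3,403,080.00, so EBIT − I = $7,208,631.20.
DCL = total CM / (EBIT − I) = $16,709,311.20 / $7,208,631.20 = 2.3180.
EPS therefore changes by 2.3180 × (-13.2%) = -30.6%.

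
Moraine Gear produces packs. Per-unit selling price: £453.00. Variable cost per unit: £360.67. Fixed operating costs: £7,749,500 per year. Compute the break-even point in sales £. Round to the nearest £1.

£38,021,483

Contribution margin per unit = £453.00 − £360.67 = £92.33, a CM ratio of £92.33 ÷ £453.00 = 0.2038.
Break-even sales = FC ÷ CM ratio = £7,749,500 × £453.00 / £92.33 = £38,021,483.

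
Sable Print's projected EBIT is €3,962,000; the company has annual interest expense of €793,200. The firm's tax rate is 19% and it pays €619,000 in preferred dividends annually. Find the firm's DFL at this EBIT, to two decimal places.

1.65

Interest = €793,200.00.
Pre-tax preferred-dividend burden = €619,000 ÷ (1 − 0.19) = €764,197.53.
DFL = EBIT ÷ [EBIT − I − D_p/(1−t)] = €3,962,000 ÷ [€3,962,000 − €793,200.00 − €764,197.53] = €3,962,000 ÷ €2,404,602.47 = 1.6477.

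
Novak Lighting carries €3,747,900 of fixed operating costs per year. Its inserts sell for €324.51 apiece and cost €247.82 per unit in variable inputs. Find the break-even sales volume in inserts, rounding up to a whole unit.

48,871 inserts

Unit CM = price − variable cost = €324.51 − €247.82 = €76.69.
Break-even volume = fixed costs ÷ CM per unit = €3,747,900 ÷ €76.69 = 48,870.78, so 48,871 inserts.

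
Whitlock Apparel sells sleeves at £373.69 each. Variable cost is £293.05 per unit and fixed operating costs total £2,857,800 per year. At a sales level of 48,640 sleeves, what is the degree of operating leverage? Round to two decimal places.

3.68

At 48,640 units, contribution = 48,640 × £80.64 = £3,922,329.60.
Subtracting fixed costs: EBIT = £3,922,329.60 − £2,857,800 = £1,064,529.60.
DOL = contribution ÷ EBIT = £3,922,329.60 ÷ £1,064,529.60 = 3.6846.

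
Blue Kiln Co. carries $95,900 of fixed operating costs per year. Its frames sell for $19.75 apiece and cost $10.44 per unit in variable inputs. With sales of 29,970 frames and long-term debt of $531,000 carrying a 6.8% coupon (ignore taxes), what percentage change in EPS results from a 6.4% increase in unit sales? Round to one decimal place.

+12.1%

Total contribution margin = 29,970 × $9.31 = $279,020.70.
Operating income = contribution − fixed costs = $279,020.70 − $95,900 = $183,120.70.
After interest of $36,108.00, pre-tax earnings = $147,012.70.
DCL = total CM / (EBIT − I) = $279,020.70 / $147,012.70 = 1.8979.
%ΔEPS = DCL × %ΔSales = 1.8979 × +6.4% = +12.1%.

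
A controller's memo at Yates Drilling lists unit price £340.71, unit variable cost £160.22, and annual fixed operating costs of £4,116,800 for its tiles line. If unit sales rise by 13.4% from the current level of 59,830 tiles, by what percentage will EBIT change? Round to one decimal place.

Contribution at this volume is 59,830 × £180.49 = £10,798,716.70.
Operating income = contribution − fixed costs = £10,798,716.70 − £4,116,800 = £6,681,916.70.
Degree of operating leverage = £10,798,716.70 / £6,681,916.70 = 1.6161.
%ΔEBIT = DOL × %ΔSales = 1.6161 × +13.4% = +21.7%.

+21.7%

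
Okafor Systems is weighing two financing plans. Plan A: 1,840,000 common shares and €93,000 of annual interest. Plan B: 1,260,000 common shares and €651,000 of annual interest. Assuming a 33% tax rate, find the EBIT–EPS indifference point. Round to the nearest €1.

€1,863,207

At indifference, (EBIT − 93,000)(1 − t)/1,840,000 = (EBIT − 651,000)(1 − t)/1,260,000.
The (1 − t) factor cancels: (EBIT − 93,000) × 1,260,000 = (EBIT − 651,000) × 1,840,000.
Solving, EBIT = (651,000·1,840,000 − 93,000·1,260,000) / (1,840,000 − 1,260,000) = 1,080,660,000,000 / 580,000 = 1,863,206.90.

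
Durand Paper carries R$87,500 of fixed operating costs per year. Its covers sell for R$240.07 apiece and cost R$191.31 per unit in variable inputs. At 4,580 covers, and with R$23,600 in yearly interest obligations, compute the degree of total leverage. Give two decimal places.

At 4,580 units, contribution = 4,580 × R$48.76 = R$223,320.80.
Subtracting fixed costs: EBIT = R$223,320.80 − R$87,500 = R$135,820.80. Interest = R$23,600.00, so EBIT − I = R$112,220.80.
Degree of total leverage = total CM / (EBIT − interest) = R$223,320.80 / R$112,220.80 = 1.9900.

1.99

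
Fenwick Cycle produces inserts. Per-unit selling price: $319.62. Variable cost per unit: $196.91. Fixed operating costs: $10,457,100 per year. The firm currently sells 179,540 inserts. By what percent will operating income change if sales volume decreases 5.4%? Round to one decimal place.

-10.3%

At 179,540 units, contribution = 179,540 × $122.71 = $22,031,353.40.
Subtracting fixed costs: EBIT = $22,031,353.40 − $10,457,100 = $11,574,253.40.
So DOL = total CM / EBIT = $22,031,353.40 / $11,574,253.40 = 1.9035.
So EBIT moves 1.9035 × (-5.4%) = -10.3%.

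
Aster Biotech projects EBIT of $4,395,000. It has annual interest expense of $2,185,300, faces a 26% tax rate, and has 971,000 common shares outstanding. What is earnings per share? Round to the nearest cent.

Pre-tax income = $4,395,000 − $2,185,300.00 = $2,209,700.00.
After tax at 26%: net income = $2,209,700.00 × 0.74 = $1,635,178.00.
Per share: $1,635,178.00 / 971,000 shares = $1.68.

$1.68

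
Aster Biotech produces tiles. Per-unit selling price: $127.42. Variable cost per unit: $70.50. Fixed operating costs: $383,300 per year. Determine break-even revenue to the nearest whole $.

$858,048

CM per unit = $127.42 − $70.50 = $56.92; CM ratio = $56.92 / $127.42 = 0.4467.
Break-even revenue = fixed costs × price ÷ CM = $383,300 × $127.42 ÷ $56.92 = $858,048.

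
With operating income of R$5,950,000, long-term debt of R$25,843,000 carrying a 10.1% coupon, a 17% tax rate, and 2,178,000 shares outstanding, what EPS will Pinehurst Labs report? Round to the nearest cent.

Pre-tax income = R$5,950,000 − R$2,610,143.00 = R$3,339,857.00.
Net income = R$3,339,857.00 × (1 − 0.17) = R$2,772,081.31.
Per share: R$2,772,081.31 / 2,178,000 shares = R$1.27.

R$1.27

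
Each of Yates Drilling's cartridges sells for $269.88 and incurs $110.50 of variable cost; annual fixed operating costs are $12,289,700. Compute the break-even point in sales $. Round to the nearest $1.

Contribution margin per unit = $269.88 − $110.50 = $159.38, a CM ratio of $159.38 ÷ $269.88 = 0.5906.
Break-even sales = FC ÷ CM ratio = $12,289,700 × $269.88 / $159.38 = $20,810,291.

$20,810,291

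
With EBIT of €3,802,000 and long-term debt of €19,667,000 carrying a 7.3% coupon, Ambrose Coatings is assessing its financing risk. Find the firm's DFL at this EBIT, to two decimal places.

Annual interest charges come to €1,435,691.00.
DFL = EBIT ÷ (EBIT − I) = €3,802,000 ÷ (€3,802,000 − €1,435,691.00) = €3,802,000 ÷ €2,366,309.00 = 1.6067.

1.61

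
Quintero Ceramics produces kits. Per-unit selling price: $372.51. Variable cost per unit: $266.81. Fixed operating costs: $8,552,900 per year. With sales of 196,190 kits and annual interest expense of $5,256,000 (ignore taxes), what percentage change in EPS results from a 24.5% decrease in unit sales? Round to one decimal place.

-73.3%

Total contribution margin = 196,190 × $105.70 = $20,737,283.00.
Operating income = contribution − fixed costs = $20,737,283.00 − $8,552,900 = $12,184,383.00.
After interest of $5,256,000.00, pre-tax earnings = $6,928,383.00.
Degree of combined leverage = contribution ÷ (EBIT − I) = $20,737,283.00 ÷ $6,928,383.00 = 2.9931.
%ΔEPS = DCL × %ΔSales = 2.9931 × -24.5% = -73.3%.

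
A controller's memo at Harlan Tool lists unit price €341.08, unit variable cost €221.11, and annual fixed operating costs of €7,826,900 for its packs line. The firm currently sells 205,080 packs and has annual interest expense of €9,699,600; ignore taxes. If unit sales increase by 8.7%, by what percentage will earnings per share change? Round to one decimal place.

Contribution at this volume is 205,080 × €119.97 = €24,603,447.60.
Operating income = contribution − fixed costs = €24,603,447.60 − €7,826,900 = €16,776,547.60.
Interest = €9,699,600.00, so EBIT − I = €7,076,947.60.
Degree of combined leverage = contribution ÷ (EBIT − I) = €24,603,447.60 ÷ €7,076,947.60 = 3.4766.
%ΔEPS = DCL × %ΔSales = 3.4766 × +8.7% = +30.2%.

+30.2%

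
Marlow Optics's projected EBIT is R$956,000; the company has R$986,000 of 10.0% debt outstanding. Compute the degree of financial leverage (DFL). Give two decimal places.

1.11

Annual interest charges come to R$98,600.00.
DFL = EBIT ÷ (EBIT − I) = R$956,000 ÷ (R$956,000 − R$98,600.00) = R$956,000 ÷ R$857,400.00 = 1.1150.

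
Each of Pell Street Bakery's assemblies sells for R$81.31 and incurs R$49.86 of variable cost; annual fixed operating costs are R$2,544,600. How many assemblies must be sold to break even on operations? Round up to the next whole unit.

Contribution margin per unit = R$81.31 − R$49.86 = R$31.45.
Break-even volume = fixed costs ÷ CM per unit = R$2,544,600 ÷ R$31.45 = 80,909.38, so 80,910 assemblies.

80,910 assemblies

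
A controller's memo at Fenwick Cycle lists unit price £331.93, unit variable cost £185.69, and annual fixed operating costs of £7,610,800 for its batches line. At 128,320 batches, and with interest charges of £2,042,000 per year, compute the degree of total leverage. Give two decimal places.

Contribution at this volume is 128,320 × £146.24 = £18,765,516.80.
EBIT = £18,765,516.80 − £7,610,800 = £11,154,716.80. Interest = £2,042,000.00, so EBIT − I = £9,112,716.80.
DCL = contribution ÷ (EBIT − I) = £18,765,516.80 ÷ £9,112,716.80 = 2.0593.

2.06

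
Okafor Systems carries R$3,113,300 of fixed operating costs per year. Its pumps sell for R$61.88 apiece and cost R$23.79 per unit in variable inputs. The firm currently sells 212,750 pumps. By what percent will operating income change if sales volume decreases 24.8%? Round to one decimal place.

Total contribution margin = 212,750 × R$38.09 = R$8,103,647.50.
Subtracting fixed costs: EBIT = R$8,103,647.50 − R$3,113,300 = R$4,990,347.50.
DOL = contribution ÷ EBIT = R$8,103,647.50 ÷ R$4,990,347.50 = 1.6239.
Operating income changes by 1.6239 × -24.8% = -40.3%.

-40.3%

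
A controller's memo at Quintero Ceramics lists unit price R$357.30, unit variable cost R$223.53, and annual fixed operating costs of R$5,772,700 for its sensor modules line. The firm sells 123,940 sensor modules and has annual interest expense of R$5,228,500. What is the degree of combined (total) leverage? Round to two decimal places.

At 123,940 units, contribution = 123,940 × R$133.77 = R$16,579,453.80.
Subtracting fixed costs: EBIT = R$16,579,453.80 − R$5,772,700 = R$10,806,753.80. Interest = R$5,228,500.00.
DOL = R$16,579,453.80 ÷ R$10,806,753.80 = 1.5342; DFL = R$10,806,753.80 ÷ R$5,578,253.80 = 1.9373.
DCL = DOL × DFL = 1.5342 × 1.9373 = 2.9722.

2.97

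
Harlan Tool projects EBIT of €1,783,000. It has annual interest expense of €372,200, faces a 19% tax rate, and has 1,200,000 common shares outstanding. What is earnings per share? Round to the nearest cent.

€0.95

Pre-tax income = €1,783,000 − €372,200.00 = €1,410,800.00.
After tax at 19%: net income = €1,410,800.00 × 0.81 = €1,142,748.00.
Per share: €1,142,748.00 / 1,200,000 shares = €0.95.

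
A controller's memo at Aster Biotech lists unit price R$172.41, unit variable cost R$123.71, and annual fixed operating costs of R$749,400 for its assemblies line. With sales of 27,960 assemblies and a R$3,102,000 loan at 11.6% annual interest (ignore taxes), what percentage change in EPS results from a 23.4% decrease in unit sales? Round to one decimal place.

-126.2%

Total contribution margin = 27,960 × R$48.70 = R$1,361,652.00.
EBIT = R$1,361,652.00 − R$749,400 = R$612,252.00.
After interest of R$359,832.00, pre-tax earnings = R$252,420.00.
Degree of combined leverage = contribution ÷ (EBIT − I) = R$1,361,652.00 ÷ R$252,420.00 = 5.3944.
EPS therefore changes by 5.3944 × (-23.4%) = -126.2%.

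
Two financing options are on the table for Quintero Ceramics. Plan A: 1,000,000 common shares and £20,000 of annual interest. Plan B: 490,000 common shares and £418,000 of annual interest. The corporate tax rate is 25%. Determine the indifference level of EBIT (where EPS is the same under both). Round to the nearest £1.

£800,392

At indifference, (EBIT − 20,000)(1 − t)/1,000,000 = (EBIT − 418,000)(1 − t)/490,000.
The (1 − t) factor cancels: (EBIT − 20,000) × 490,000 = (EBIT − 418,000) × 1,000,000.
EBIT × (1,000,000 − 490,000) = 418,000 × 1,000,000 − 20,000 × 490,000 = 408,200,000,000, so EBIT = 408,200,000,000 ÷ 510,000 = 800,392.16.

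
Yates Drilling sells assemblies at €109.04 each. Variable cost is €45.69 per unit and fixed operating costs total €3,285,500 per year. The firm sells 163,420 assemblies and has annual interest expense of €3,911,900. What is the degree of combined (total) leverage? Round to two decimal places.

3.28

Contribution at this volume is 163,420 × €63.35 = €10,352,657.00.
Operating income = contribution − fixed costs = €10,352,657.00 − €3,285,500 = €7,067,157.00. Interest = €3,911,900.00, so EBIT − I = €3,155,257.00.
Degree of total leverage = total CM / (EBIT − interest) = €10,352,657.00 / €3,155,257.00 = 3.2811.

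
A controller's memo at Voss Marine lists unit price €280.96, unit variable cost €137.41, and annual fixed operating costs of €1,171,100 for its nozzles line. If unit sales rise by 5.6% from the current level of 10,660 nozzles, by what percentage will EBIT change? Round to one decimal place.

+23.9%

Contribution at this volume is 10,660 × €143.55 = €1,530,243.00.
EBIT = €1,530,243.00 − €1,171,100 = €359,143.00.
Degree of operating leverage = €1,530,243.00 / €359,143.00 = 4.2608.
So EBIT moves 4.2608 × (+5.6%) = +23.9%.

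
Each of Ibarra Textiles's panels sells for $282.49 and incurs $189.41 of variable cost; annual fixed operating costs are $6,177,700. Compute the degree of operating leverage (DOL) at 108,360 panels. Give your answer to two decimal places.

Total contribution margin = 108,360 × $93.08 = $10,086,148.80.
Subtracting fixed costs: EBIT = $10,086,148.80 − $6,177,700 = $3,908,448.80.
Degree of operating leverage = $10,086,148.80 / $3,908,448.80 = 2.5806.

2.58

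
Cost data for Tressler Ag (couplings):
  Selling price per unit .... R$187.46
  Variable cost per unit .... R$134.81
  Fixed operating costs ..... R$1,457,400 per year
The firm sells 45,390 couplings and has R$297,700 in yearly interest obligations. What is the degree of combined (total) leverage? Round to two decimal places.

Contribution at this volume is 45,390 × R$52.65 = R$2,389,783.50.
Subtracting fixed costs: EBIT = R$2,389,783.50 − R$1,457,400 = R$932,383.50. Interest = R$297,700.00, so EBIT − I = R$634,683.50.
Degree of total leverage = total CM / (EBIT − interest) = R$2,389,783.50 / R$634,683.50 = 3.7653.

3.77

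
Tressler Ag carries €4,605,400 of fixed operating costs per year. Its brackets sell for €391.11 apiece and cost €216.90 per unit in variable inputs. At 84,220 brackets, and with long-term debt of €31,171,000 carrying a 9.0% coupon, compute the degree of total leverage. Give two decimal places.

2.02

At 84,220 units, contribution = 84,220 × €174.21 = €14,671,966.20.
Operating income = contribution − fixed costs = €14,671,966.20 − €4,605,400 = €10,066,566.20. Interest = €2,805,390.00.
DOL = €14,671,966.20 ÷ €10,066,566.20 = 1.4575; DFL = €10,066,566.20 ÷ €7,261,176.20 = 1.3864.
DCL = DOL × DFL = 1.4575 × 1.3864 = 2.0207.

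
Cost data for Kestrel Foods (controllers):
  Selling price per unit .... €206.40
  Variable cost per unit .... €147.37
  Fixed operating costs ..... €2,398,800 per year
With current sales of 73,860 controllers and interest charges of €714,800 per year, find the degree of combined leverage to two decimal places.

At 73,860 units, contribution = 73,860 × €59.03 = €4,359,955.80.
EBIT = €4,359,955.80 − €2,398,800 = €1,961,155.80. Interest = €714,800.00.
DOL = €4,359,955.80 ÷ €1,961,155.80 = 2.2232; DFL = €1,961,155.80 ÷ €1,246,355.80 = 1.5735.
Combined leverage = 2.2232 × 1.5735 = 3.4982.

3.50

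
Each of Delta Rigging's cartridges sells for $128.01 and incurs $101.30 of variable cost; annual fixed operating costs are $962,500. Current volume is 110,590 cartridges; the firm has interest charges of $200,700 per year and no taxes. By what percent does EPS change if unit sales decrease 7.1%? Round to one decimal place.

-11.7%

Total contribution margin = 110,590 × $26.71 = $2,953,858.90.
EBIT = $2,953,858.90 − $962,500 = $1,991,358.90.
After interest of $200,700.00, pre-tax earnings = $1,790,658.90.
Degree of combined leverage = contribution ÷ (EBIT − I) = $2,953,858.90 ÷ $1,790,658.90 = 1.6496.
EPS therefore changes by 1.6496 × (-7.1%) = -11.7%.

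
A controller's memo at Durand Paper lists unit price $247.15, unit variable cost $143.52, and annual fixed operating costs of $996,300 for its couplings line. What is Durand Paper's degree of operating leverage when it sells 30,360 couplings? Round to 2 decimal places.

Contribution at this volume is 30,360 × $103.63 = $3,146,206.80.
Operating income = contribution − fixed costs = $3,146,206.80 − $996,300 = $2,149,906.80.
DOL = contribution ÷ EBIT = $3,146,206.80 ÷ $2,149,906.80 = 1.4634.

1.46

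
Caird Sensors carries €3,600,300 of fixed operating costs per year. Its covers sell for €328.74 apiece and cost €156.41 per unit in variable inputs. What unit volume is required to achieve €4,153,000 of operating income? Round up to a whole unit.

44,992 covers

Unit CM = price − variable cost = €328.74 − €156.41 = €172.33.
Need Q such that Q × €172.33 − €3,600,300 = €4,153,000, i.e. Q = €7,753,300 / €172.33 = 44,991.01 → 44,992.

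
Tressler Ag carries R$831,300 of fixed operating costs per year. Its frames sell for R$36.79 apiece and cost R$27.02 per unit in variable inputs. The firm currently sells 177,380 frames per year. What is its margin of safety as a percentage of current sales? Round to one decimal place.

52.0%

Each unit contributes R$36.79 − R$27.02 = R$9.77. Break-even units = R$831,300 ÷ R$9.77 = 85,087.00; break-even revenue = 85,087.00 × R$36.79 = R$3,130,350.77.
Actual sales revenue = 177,380 × R$36.79 = R$6,525,810.20.
Margin of safety = (R$6,525,810.20 − R$3,130,350.77) ÷ R$6,525,810.20 = 52.0%.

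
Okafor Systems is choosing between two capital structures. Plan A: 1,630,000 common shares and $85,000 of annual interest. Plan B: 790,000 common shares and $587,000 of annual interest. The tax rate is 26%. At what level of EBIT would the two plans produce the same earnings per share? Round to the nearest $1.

$1,059,119

At indifference, (EBIT − 85,000)(1 − t)/1,630,000 = (EBIT − 587,000)(1 − t)/790,000.
The (1 − t) factor cancels: (EBIT − 85,000) × 790,000 = (EBIT − 587,000) × 1,630,000.
Solving, EBIT = (587,000·1,630,000 − 85,000·790,000) / (1,630,000 − 790,000) = 889,660,000,000 / 840,000 = 1,059,119.05.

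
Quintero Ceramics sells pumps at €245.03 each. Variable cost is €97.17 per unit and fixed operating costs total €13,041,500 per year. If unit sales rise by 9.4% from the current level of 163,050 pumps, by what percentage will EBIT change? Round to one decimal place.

+20.5%

Contribution at this volume is 163,050 × €147.86 = €24,108,573.00.
EBIT = €24,108,573.00 − €13,041,500 = €11,067,073.00.
So DOL = total CM / EBIT = €24,108,573.00 / €11,067,073.00 = 2.1784.
%ΔEBIT = DOL × %ΔSales = 2.1784 × +9.4% = +20.5%.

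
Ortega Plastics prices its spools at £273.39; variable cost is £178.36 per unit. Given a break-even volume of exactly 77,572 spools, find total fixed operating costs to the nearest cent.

£7,371,667.16

Contribution margin per unit = £273.39 − £178.36 = £95.03.
Fixed costs = break-even units × CM = 77,572 × £95.03 = £7,371,667.16.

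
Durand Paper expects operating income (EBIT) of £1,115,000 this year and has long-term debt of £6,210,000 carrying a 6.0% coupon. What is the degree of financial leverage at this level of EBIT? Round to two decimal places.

Interest = £372,600.00.
Degree of financial leverage = EBIT / (EBIT − interest) = £1,115,000 / £742,400.00 = 1.5019.

1.50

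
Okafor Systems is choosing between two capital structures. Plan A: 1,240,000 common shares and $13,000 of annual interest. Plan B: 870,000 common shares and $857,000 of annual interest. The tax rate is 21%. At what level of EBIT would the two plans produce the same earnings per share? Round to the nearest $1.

Set EPS_A = EPS_B: (EBIT − $13,000)(1 − 0.21) ÷ 1,240,000 = (EBIT − $857,000)(1 − 0.21) ÷ 870,000.
The (1 − t) factor cancels: (EBIT − 13,000) × 870,000 = (EBIT − 857,000) × 1,240,000.
Solving, EBIT = (857,000·1,240,000 − 13,000·870,000) / (1,240,000 − 870,000) = 1,051,370,000,000 / 370,000 = 2,841,540.54.

$2,841,541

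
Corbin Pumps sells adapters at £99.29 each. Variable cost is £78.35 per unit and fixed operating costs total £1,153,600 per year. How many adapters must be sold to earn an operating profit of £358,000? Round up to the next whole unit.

72,188 adapters

Each unit contributes £99.29 − £78.35 = £20.94.
Required volume = (fixed costs + target profit) ÷ CM = (£1,153,600 + £358,000) ÷ £20.94 = 72,187.20, so 72,188 adapters.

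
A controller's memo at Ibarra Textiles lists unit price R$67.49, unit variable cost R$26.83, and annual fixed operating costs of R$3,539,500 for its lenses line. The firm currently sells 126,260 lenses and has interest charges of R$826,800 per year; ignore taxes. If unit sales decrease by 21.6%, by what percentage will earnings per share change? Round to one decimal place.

Total contribution margin = 126,260 × R$40.66 = R$5,133,731.60.
EBIT = R$5,133,731.60 − R$3,539,500 = R$1,594,231.60.
Interest = R$826,800.00, so EBIT − I = R$767,431.60.
Degree of combined leverage = contribution ÷ (EBIT − I) = R$5,133,731.60 ÷ R$767,431.60 = 6.6895.
%ΔEPS = DCL × %ΔSales = 6.6895 × -21.6% = -144.5%.

-144.5%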